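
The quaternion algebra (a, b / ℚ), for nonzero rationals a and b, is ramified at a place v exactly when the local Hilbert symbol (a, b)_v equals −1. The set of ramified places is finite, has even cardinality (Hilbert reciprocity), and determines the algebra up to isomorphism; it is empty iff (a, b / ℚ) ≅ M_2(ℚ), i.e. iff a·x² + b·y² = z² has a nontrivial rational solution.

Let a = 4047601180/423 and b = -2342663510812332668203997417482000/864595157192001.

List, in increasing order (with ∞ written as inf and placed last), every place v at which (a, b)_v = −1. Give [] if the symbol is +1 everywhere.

[5, 41]

Mod squares: a ≡ 89904185, b ≡ -61705. Check v ∈ {∞, 2, 3, 5, 7, 13, 17, 23, 29, 31, 41, 43, 47}.
v=29: a=29^0·(≡23), b=29^-2·(≡6) mod 29; (23|29)=+1, (6|29)=+1; (−1)^{0·-2·14}·(+1)^-2·(+1)^0 = +1.
v=47: a=47^-1·(≡42), b=47^-4·(≡14) mod 47; (42|47)=+1, (14|47)=+1; (−1)^{-1·-4·23}·(+1)^-4·(+1)^-1 = +1.
v=3: a=3^-2·(≡2), b=3^-6·(≡2) mod 3; (2|3)=-1, (2|3)=-1; (−1)^{-2·-6·1}·(-1)^-6·(-1)^-2 = +1.
v=43: a=43^1·(≡38), b=43^3·(≡5) mod 43; (38|43)=+1, (5|43)=-1; (−1)^{1·3·21}·(+1)^3·(-1)^1 = +1.
v=23: a=23^2·(≡19), b=23^8·(≡6) mod 23; (19|23)=-1, (6|23)=+1; (−1)^{2·8·11}·(-1)^8·(+1)^2 = +1.
v=7: a=7^1·(≡4), b=7^5·(≡3) mod 7; (4|7)=+1, (3|7)=-1; (−1)^{1·5·3}·(+1)^5·(-1)^1 = +1.
v=13: a=13^0·(≡11), b=13^2·(≡11) mod 13; (11|13)=-1, (11|13)=-1; (−1)^{0·2·6}·(-1)^2·(-1)^0 = +1.
v=41: a=41^1·(≡10), b=41^3·(≡3) mod 41; (10|41)=+1, (3|41)=-1; (−1)^{1·3·20}·(+1)^3·(-1)^1 = -1.
v=∞: 89904185 > 0 and -61705 < 0  ⇒  (a,b)_∞ = +1.
v=2: v_2(a)=2, v_2(b)=4; units ≡ 1, 7 (mod 8); ε·ε+αω+βω = 0·1+2·0+4·0 ≡ 0  ⇒  (a,b)_2 = +1.
v=31: a=31^1·(≡6), b=31^2·(≡28) mod 31; (6|31)=-1, (28|31)=+1; (−1)^{1·2·15}·(-1)^2·(+1)^1 = +1.
v=5: a=5^1·(≡2), b=5^3·(≡4) mod 5; (2|5)=-1, (4|5)=+1; (−1)^{1·3·2}·(-1)^3·(+1)^1 = -1.
v=17: a=17^0·(≡8), b=17^-2·(≡6) mod 17; (8|17)=+1, (6|17)=-1; (−1)^{0·-2·8}·(+1)^-2·(-1)^0 = +1.
Ram(89904185, -61705) = {5, 41}; no ℚ_5-point on the conic.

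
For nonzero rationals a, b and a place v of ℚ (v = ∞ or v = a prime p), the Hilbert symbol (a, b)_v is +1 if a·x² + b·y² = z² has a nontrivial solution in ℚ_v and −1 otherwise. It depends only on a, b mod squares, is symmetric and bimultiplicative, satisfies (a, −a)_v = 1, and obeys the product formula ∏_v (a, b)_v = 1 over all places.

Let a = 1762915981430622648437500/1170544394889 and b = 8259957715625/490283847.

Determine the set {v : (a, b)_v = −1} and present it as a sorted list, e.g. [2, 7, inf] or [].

[2, 5, 7, 11]

Mod squares: a ≡ 55, b ≡ 150535. Check v ∈ {∞, 2, 3, 5, 7, 11, 17, 19, 23, 29, 37}.
v=11: a=11^5·(≡9), b=11^1·(≡4) mod 11; (9|11)=+1, (4|11)=+1; (−1)^{5·1·5}·(+1)^1·(+1)^5 = -1.
v=17: a=17^2·(≡4), b=17^1·(≡4) mod 17; (4|17)=+1, (4|17)=+1; (−1)^{2·1·8}·(+1)^1·(+1)^2 = +1.
v=37: a=37^-2·(≡19), b=37^0·(≡31) mod 37; (19|37)=-1, (31|37)=-1; (−1)^{-2·0·18}·(-1)^0·(-1)^-2 = +1.
v=23: a=23^0·(≡16), b=23^-1·(≡8) mod 23; (16|23)=+1, (8|23)=+1; (−1)^{0·-1·11}·(+1)^-1·(+1)^0 = +1.
v=7: a=7^8·(≡6), b=7^5·(≡2) mod 7; (6|7)=-1, (2|7)=+1; (−1)^{8·5·3}·(-1)^5·(+1)^8 = -1.
v=29: a=29^2·(≡21), b=29^2·(≡25) mod 29; (21|29)=-1, (25|29)=+1; (−1)^{2·2·14}·(-1)^2·(+1)^2 = +1.
v=∞: 55 > 0 and 150535 > 0  ⇒  (a,b)_∞ = +1.
v=19: a=19^-4·(≡7), b=19^-2·(≡5) mod 19; (7|19)=+1, (5|19)=+1; (−1)^{-4·-2·9}·(+1)^-2·(+1)^-4 = +1.
v=5: a=5^9·(≡4), b=5^5·(≡2) mod 5; (4|5)=+1, (2|5)=-1; (−1)^{9·5·2}·(+1)^5·(-1)^9 = -1.
v=2: v_2(a)=2, v_2(b)=0; units ≡ 7, 7 (mod 8); ε·ε+αω+βω = 1·1+2·0+0·0 ≡ 1  ⇒  (a,b)_2 = -1.
v=3: a=3^-8·(≡1), b=3^-10·(≡1) mod 3; (1|3)=+1, (1|3)=+1; (−1)^{-8·-10·1}·(+1)^-10·(+1)^-8 = +1.
Ram(55, 150535) = {2, 5, 7, 11}; no ℚ_2-point on the conic.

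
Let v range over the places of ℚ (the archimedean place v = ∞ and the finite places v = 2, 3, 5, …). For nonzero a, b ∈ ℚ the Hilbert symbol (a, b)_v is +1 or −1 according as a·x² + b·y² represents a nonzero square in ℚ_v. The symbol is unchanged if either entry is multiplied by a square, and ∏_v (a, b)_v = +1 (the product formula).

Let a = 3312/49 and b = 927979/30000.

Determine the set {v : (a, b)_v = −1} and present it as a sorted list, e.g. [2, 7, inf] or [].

[3, 23]

(a, b) ≡ (23, 57) mod (ℚ^×)²; places V = {2, 3, 5, 7, 13, 17, 19, 23, ∞}.
(a,b)_5: α=0, u≡3; β=-4, v≡3 (mod 5); (3|5)=-1, (3|5)=-1; sign (−1)^0·-1^-4·-1^0 = +1.
(a,b)_∞: sgn(23)=+, sgn(57)=+, so +1.
(a,b)_3: α=2, u≡2; β=-1, v≡1 (mod 3); (2|3)=-1, (1|3)=+1; sign (−1)^0·-1^-1·+1^2 = -1.
(a,b)_13: α=0, u≡1; β=2, v≡2 (mod 13); (1|13)=+1, (2|13)=-1; sign (−1)^0·+1^2·-1^0 = +1.
(a,b)_17: α=0, u≡10; β=2, v≡14 (mod 17); (10|17)=-1, (14|17)=-1; sign (−1)^0·-1^2·-1^0 = +1.
(a,b)_7: α=-2, u≡1; β=0, v≡2 (mod 7); (1|7)=+1, (2|7)=+1; sign (−1)^0·+1^0·+1^-2 = +1.
(a,b)_19: α=0, u≡4; β=1, v≡8 (mod 19); (4|19)=+1, (8|19)=-1; sign (−1)^0·+1^1·-1^0 = +1.
(a,b)_23: α=1, u≡2; β=0, v≡17 (mod 23); (2|23)=+1, (17|23)=-1; sign (−1)^0·+1^0·-1^1 = -1.
(a,b)_2: α=4, β=-4; u≡7, v≡1 (mod 8); ε(u)ε(v)=1·0, αω(v)=4·0, βω(u)=-4·0; sum ≡ 0  ⇒  +1.
|Ram(23, 57)| = 2, even; anisotropic at {3, 23}.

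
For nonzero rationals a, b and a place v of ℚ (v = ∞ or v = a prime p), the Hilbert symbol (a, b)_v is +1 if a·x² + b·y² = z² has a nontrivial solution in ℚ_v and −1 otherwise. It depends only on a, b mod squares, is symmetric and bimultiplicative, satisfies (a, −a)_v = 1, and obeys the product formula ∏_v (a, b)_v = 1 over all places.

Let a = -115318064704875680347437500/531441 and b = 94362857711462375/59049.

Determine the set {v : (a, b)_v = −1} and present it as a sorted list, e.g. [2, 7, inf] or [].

[17, 19]

Mod squares: a ≡ -128639, b ≡ 95. Check v ∈ {∞, 2, 3, 5, 7, 17, 19, 23, 47}.
v=47: a=47^3·(≡2), b=47^2·(≡4) mod 47; (2|47)=+1, (4|47)=+1; (−1)^{3·2·23}·(+1)^2·(+1)^3 = +1.
v=5: a=5^6·(≡4), b=5^3·(≡1) mod 5; (4|5)=+1, (1|5)=+1; (−1)^{6·3·2}·(+1)^3·(+1)^6 = +1.
v=7: a=7^7·(≡5), b=7^6·(≡2) mod 7; (5|7)=-1, (2|7)=+1; (−1)^{7·6·3}·(-1)^6·(+1)^7 = +1.
v=17: a=17^3·(≡16), b=17^2·(≡7) mod 17; (16|17)=+1, (7|17)=-1; (−1)^{3·2·8}·(+1)^2·(-1)^3 = -1.
v=∞: -128639 < 0 and 95 > 0  ⇒  (a,b)_∞ = +1.
v=19: a=19^2·(≡10), b=19^1·(≡11) mod 19; (10|19)=-1, (11|19)=+1; (−1)^{2·1·9}·(-1)^1·(+1)^2 = -1.
v=2: v_2(a)=2, v_2(b)=0; units ≡ 1, 7 (mod 8); ε·ε+αω+βω = 0·1+2·0+0·0 ≡ 0  ⇒  (a,b)_2 = +1.
v=23: a=23^3·(≡21), b=23^2·(≡16) mod 23; (21|23)=-1, (16|23)=+1; (−1)^{3·2·11}·(-1)^2·(+1)^3 = +1.
v=3: a=3^-12·(≡1), b=3^-10·(≡2) mod 3; (1|3)=+1, (2|3)=-1; (−1)^{-12·-10·1}·(+1)^-10·(-1)^-12 = +1.
|Ram(-128639, 95)| = 2, even; anisotropic at {17, 19}.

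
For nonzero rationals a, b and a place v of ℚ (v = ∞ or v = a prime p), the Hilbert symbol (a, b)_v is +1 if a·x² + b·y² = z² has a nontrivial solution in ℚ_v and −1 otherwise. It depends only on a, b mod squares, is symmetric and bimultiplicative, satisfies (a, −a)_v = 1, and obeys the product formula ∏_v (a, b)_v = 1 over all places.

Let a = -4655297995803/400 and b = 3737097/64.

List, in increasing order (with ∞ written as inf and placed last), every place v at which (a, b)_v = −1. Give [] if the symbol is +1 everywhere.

[]

(a, b) ≡ (-3, 273) mod (ℚ^×)²; places V = {2, 3, 5, 7, 13, ∞}.
(a,b)_13: α=6, u≡12; β=3, v≡2 (mod 13); (12|13)=+1, (2|13)=-1; sign (−1)^0·+1^3·-1^6 = +1.
(a,b)_∞: sgn(-3)=−, sgn(273)=+, so +1.
(a,b)_5: α=-2, u≡2; β=0, v≡3 (mod 5); (2|5)=-1, (3|5)=-1; sign (−1)^0·-1^0·-1^-2 = +1.
(a,b)_7: α=2, u≡1; β=1, v≡2 (mod 7); (1|7)=+1, (2|7)=+1; sign (−1)^0·+1^1·+1^2 = +1.
(a,b)_2: α=-4, β=-6; u≡5, v≡1 (mod 8); ε(u)ε(v)=0·0, αω(v)=-4·0, βω(u)=-6·1; sum ≡ 0  ⇒  +1.
(a,b)_3: α=9, u≡2; β=5, v≡1 (mod 3); (2|3)=-1, (1|3)=+1; sign (−1)^1·-1^5·+1^9 = +1.
Every local symbol is +1, so the conic -3·x² + 273·y² = z² has ℚ_v-points for all v and hence a ℚ-point; (a, b / ℚ) ≅ M_2(ℚ).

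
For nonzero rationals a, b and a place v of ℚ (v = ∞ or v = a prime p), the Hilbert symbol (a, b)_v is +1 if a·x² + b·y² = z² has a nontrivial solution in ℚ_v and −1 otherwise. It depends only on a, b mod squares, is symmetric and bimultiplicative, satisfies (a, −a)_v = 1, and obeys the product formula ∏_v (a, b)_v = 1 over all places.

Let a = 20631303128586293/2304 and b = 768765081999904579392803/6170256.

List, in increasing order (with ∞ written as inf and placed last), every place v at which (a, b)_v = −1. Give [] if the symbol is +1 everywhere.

[7, 37]

Mod squares: a ≡ 1517, b ≡ 203. Check v ∈ {∞, 2, 3, 7, 11, 13, 17, 23, 29, 37, 41}.
v=37: a=37^3·(≡27), b=37^4·(≡6) mod 37; (27|37)=+1, (6|37)=-1; (−1)^{3·4·18}·(+1)^4·(-1)^3 = -1.
v=∞: 1517 > 0 and 203 > 0  ⇒  (a,b)_∞ = +1.
v=29: a=29^0·(≡1), b=29^1·(≡25) mod 29; (1|29)=+1, (25|29)=+1; (−1)^{0·1·14}·(+1)^1·(+1)^0 = +1.
v=17: a=17^2·(≡16), b=17^2·(≡1) mod 17; (16|17)=+1, (1|17)=+1; (−1)^{2·2·8}·(+1)^2·(+1)^2 = +1.
v=41: a=41^3·(≡37), b=41^4·(≡10) mod 41; (37|41)=+1, (10|41)=+1; (−1)^{3·4·20}·(+1)^4·(+1)^3 = +1.
v=11: a=11^2·(≡2), b=11^4·(≡4) mod 11; (2|11)=-1, (4|11)=+1; (−1)^{2·4·5}·(-1)^4·(+1)^2 = +1.
v=3: a=3^-2·(≡2), b=3^-6·(≡2) mod 3; (2|3)=-1, (2|3)=-1; (−1)^{-2·-6·1}·(-1)^-6·(-1)^-2 = +1.
v=13: a=13^2·(≡4), b=13^2·(≡11) mod 13; (4|13)=+1, (11|13)=-1; (−1)^{2·2·6}·(+1)^2·(-1)^2 = +1.
v=7: a=7^0·(≡3), b=7^1·(≡2) mod 7; (3|7)=-1, (2|7)=+1; (−1)^{0·1·3}·(-1)^1·(+1)^0 = -1.
v=23: a=23^0·(≡5), b=23^-2·(≡22) mod 23; (5|23)=-1, (22|23)=-1; (−1)^{0·-2·11}·(-1)^-2·(-1)^0 = +1.
v=2: v_2(a)=-8, v_2(b)=-4; units ≡ 5, 3 (mod 8); ε·ε+αω+βω = 0·1+-8·1+-4·1 ≡ 0  ⇒  (a,b)_2 = +1.
|Ram(1517, 203)| = 2, even; anisotropic at {7, 37}.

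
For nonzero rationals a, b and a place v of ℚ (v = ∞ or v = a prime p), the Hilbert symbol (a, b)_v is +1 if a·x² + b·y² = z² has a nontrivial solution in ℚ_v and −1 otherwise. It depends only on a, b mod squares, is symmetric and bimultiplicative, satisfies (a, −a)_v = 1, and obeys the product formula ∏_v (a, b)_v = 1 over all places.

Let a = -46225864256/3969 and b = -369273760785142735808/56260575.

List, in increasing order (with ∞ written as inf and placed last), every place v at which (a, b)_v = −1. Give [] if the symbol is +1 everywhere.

[2, inf]

Mod squares: a ≡ -209, b ≡ -1001. Check v ∈ {∞, 2, 3, 5, 7, 11, 13, 19, 47}.
v=∞: -209 < 0 and -1001 < 0  ⇒  (a,b)_∞ = -1.
v=11: a=11^3·(≡4), b=11^7·(≡10) mod 11; (4|11)=+1, (10|11)=-1; (−1)^{3·7·5}·(+1)^7·(-1)^3 = +1.
v=7: a=7^-2·(≡4), b=7^-3·(≡1) mod 7; (4|7)=+1, (1|7)=+1; (−1)^{-2·-3·3}·(+1)^-3·(+1)^-2 = +1.
v=3: a=3^-4·(≡1), b=3^-8·(≡1) mod 3; (1|3)=+1, (1|3)=+1; (−1)^{-4·-8·1}·(+1)^-8·(+1)^-4 = +1.
v=47: a=47^0·(≡23), b=47^2·(≡15) mod 47; (23|47)=-1, (15|47)=-1; (−1)^{0·2·23}·(-1)^2·(-1)^0 = +1.
v=2: v_2(a)=6, v_2(b)=6; units ≡ 7, 7 (mod 8); ε·ε+αω+βω = 1·1+6·0+6·0 ≡ 1  ⇒  (a,b)_2 = -1.
v=19: a=19^1·(≡14), b=19^2·(≡16) mod 19; (14|19)=-1, (16|19)=+1; (−1)^{1·2·9}·(-1)^2·(+1)^1 = +1.
v=5: a=5^0·(≡1), b=5^-2·(≡4) mod 5; (1|5)=+1, (4|5)=+1; (−1)^{0·-2·2}·(+1)^-2·(+1)^0 = +1.
v=13: a=13^4·(≡1), b=13^5·(≡12) mod 13; (1|13)=+1, (12|13)=+1; (−1)^{4·5·6}·(+1)^5·(+1)^4 = +1.
|Ram(-209, -1001)| = 2, even; anisotropic at {2, ∞}.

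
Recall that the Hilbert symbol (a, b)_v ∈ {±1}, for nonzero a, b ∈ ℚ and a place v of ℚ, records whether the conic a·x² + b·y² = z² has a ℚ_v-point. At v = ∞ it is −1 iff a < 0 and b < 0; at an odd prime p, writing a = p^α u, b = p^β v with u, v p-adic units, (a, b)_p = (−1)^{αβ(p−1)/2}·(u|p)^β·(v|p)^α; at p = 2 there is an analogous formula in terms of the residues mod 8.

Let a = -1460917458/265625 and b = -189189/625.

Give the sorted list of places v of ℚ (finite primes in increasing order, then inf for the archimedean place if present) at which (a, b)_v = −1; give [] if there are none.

Mod squares: a ≡ -34, b ≡ -429. Check v ∈ {∞, 2, 3, 5, 7, 11, 13, 17}.
v=17: a=17^-1·(≡8), b=17^0·(≡16) mod 17; (8|17)=+1, (16|17)=+1; (−1)^{-1·0·8}·(+1)^0·(+1)^-1 = +1.
v=3: a=3^6·(≡2), b=3^3·(≡1) mod 3; (2|3)=-1, (1|3)=+1; (−1)^{6·3·1}·(-1)^3·(+1)^6 = -1.
v=7: a=7^2·(≡1), b=7^2·(≡5) mod 7; (1|7)=+1, (5|7)=-1; (−1)^{2·2·3}·(+1)^2·(-1)^2 = +1.
v=∞: -34 < 0 and -429 < 0  ⇒  (a,b)_∞ = -1.
v=11: a=11^2·(≡7), b=11^1·(≡3) mod 11; (7|11)=-1, (3|11)=+1; (−1)^{2·1·5}·(-1)^1·(+1)^2 = -1.
v=13: a=13^2·(≡7), b=13^1·(≡7) mod 13; (7|13)=-1, (7|13)=-1; (−1)^{2·1·6}·(-1)^1·(-1)^2 = -1.
v=5: a=5^-6·(≡1), b=5^-4·(≡1) mod 5; (1|5)=+1, (1|5)=+1; (−1)^{-6·-4·2}·(+1)^-4·(+1)^-6 = +1.
v=2: v_2(a)=1, v_2(b)=0; units ≡ 7, 3 (mod 8); ε·ε+αω+βω = 1·1+1·1+0·0 ≡ 0  ⇒  (a,b)_2 = +1.
|Ram(-34, -429)| = 4, even; anisotropic at {3, 11, 13, ∞}.

[3, 11, 13, inf]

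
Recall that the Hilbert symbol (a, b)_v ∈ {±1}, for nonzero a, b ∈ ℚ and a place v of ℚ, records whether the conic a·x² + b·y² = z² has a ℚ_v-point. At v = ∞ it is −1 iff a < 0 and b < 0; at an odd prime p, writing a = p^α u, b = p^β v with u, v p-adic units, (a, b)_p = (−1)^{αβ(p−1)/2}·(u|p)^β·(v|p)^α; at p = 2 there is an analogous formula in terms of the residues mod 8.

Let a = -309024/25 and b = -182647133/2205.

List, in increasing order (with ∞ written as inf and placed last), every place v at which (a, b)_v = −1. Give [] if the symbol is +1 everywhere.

[2, 29, 31, inf]

(a, b) ≡ (-2146, -3159985) mod (ℚ^×)²; places V = {2, 3, 5, 7, 17, 19, 29, 31, 37, ∞}.
(a,b)_31: α=0, u≡13; β=1, v≡12 (mod 31); (13|31)=-1, (12|31)=-1; sign (−1)^0·-1^1·-1^0 = -1.
(a,b)_2: α=5, β=0; u≡7, v≡7 (mod 8); ε(u)ε(v)=1·1, αω(v)=5·0, βω(u)=0·0; sum ≡ 1  ⇒  -1.
(a,b)_37: α=1, u≡30; β=1, v≡11 (mod 37); (30|37)=+1, (11|37)=+1; sign (−1)^0·+1^1·+1^1 = +1.
(a,b)_17: α=0, u≡13; β=2, v≡1 (mod 17); (13|17)=+1, (1|17)=+1; sign (−1)^0·+1^2·+1^0 = +1.
(a,b)_29: α=1, u≡25; β=1, v≡14 (mod 29); (25|29)=+1, (14|29)=-1; sign (−1)^0·+1^1·-1^1 = -1.
(a,b)_19: α=0, u≡5; β=1, v≡5 (mod 19); (5|19)=+1, (5|19)=+1; sign (−1)^0·+1^1·+1^0 = +1.
(a,b)_7: α=0, u≡3; β=-2, v≡1 (mod 7); (3|7)=-1, (1|7)=+1; sign (−1)^0·-1^-2·+1^0 = +1.
(a,b)_3: α=2, u≡2; β=-2, v≡2 (mod 3); (2|3)=-1, (2|3)=-1; sign (−1)^0·-1^-2·-1^2 = +1.
(a,b)_∞: sgn(-2146)=−, sgn(-3159985)=−, so -1.
(a,b)_5: α=-2, u≡1; β=-1, v≡2 (mod 5); (1|5)=+1, (2|5)=-1; sign (−1)^0·+1^-1·-1^-2 = +1.
Ram(-2146, -3159985) = {2, 29, 31, ∞}; no ℚ_2-point on the conic.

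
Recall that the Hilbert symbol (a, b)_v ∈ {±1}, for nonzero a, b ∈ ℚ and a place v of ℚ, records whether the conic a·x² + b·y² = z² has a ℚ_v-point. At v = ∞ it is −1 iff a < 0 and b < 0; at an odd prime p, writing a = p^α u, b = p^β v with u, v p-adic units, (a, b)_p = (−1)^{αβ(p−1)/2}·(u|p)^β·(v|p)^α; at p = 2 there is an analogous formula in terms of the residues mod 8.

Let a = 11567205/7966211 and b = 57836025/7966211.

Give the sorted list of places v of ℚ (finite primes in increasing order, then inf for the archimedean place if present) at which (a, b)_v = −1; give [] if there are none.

[2, 11]

(a, b) ≡ (55, 11) mod (ℚ^×)²; places V = {2, 3, 5, 11, 13, 23, 37, ∞}.
(a,b)_11: α=-1, u≡9; β=-1, v≡1 (mod 11); (9|11)=+1, (1|11)=+1; sign (−1)^1·+1^-1·+1^-1 = -1.
(a,b)_37: α=-2, u≡8; β=-2, v≡3 (mod 37); (8|37)=-1, (3|37)=+1; sign (−1)^0·-1^-2·+1^-2 = +1.
(a,b)_∞: sgn(55)=+, sgn(11)=+, so +1.
(a,b)_13: α=4, u≡9; β=4, v≡6 (mod 13); (9|13)=+1, (6|13)=-1; sign (−1)^0·+1^4·-1^4 = +1.
(a,b)_5: α=1, u≡1; β=2, v≡1 (mod 5); (1|5)=+1, (1|5)=+1; sign (−1)^0·+1^2·+1^1 = +1.
(a,b)_23: α=-2, u≡4; β=-2, v≡20 (mod 23); (4|23)=+1, (20|23)=-1; sign (−1)^0·+1^-2·-1^-2 = +1.
(a,b)_2: α=0, β=0; u≡7, v≡3 (mod 8); ε(u)ε(v)=1·1, αω(v)=0·1, βω(u)=0·0; sum ≡ 1  ⇒  -1.
(a,b)_3: α=4, u≡1; β=4, v≡2 (mod 3); (1|3)=+1, (2|3)=-1; sign (−1)^0·+1^4·-1^4 = +1.
Ram(55, 11) = {2, 11}; no ℚ_2-point on the conic.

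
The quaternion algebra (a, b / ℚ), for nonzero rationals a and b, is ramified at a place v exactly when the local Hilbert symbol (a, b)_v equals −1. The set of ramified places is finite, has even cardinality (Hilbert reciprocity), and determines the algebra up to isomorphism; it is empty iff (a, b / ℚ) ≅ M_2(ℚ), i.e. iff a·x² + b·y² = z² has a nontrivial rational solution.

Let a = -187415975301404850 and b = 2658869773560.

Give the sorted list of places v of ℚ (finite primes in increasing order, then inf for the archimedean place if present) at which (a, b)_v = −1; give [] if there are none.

(a, b) ≡ (-66, 910) mod (ℚ^×)²; places V = {2, 3, 5, 7, 11, 13, ∞}.
(a,b)_7: α=4, u≡2; β=3, v≡4 (mod 7); (2|7)=+1, (4|7)=+1; sign (−1)^0·+1^3·+1^4 = +1.
(a,b)_3: α=5, u≡2; β=6, v≡1 (mod 3); (2|3)=-1, (1|3)=+1; sign (−1)^0·-1^6·+1^5 = +1.
(a,b)_2: α=1, β=3; u≡7, v≡7 (mod 8); ε(u)ε(v)=1·1, αω(v)=1·0, βω(u)=3·0; sum ≡ 1  ⇒  -1.
(a,b)_11: α=3, u≡3; β=2, v≡6 (mod 11); (3|11)=+1, (6|11)=-1; sign (−1)^0·+1^2·-1^3 = -1.
(a,b)_13: α=6, u≡4; β=3, v≡7 (mod 13); (4|13)=+1, (7|13)=-1; sign (−1)^0·+1^3·-1^6 = +1.
(a,b)_5: α=2, u≡1; β=1, v≡2 (mod 5); (1|5)=+1, (2|5)=-1; sign (−1)^0·+1^1·-1^2 = +1.
(a,b)_∞: sgn(-66)=−, sgn(910)=+, so +1.
Ram(-66, 910) = {2, 11}; no ℚ_2-point on the conic.

[2, 11]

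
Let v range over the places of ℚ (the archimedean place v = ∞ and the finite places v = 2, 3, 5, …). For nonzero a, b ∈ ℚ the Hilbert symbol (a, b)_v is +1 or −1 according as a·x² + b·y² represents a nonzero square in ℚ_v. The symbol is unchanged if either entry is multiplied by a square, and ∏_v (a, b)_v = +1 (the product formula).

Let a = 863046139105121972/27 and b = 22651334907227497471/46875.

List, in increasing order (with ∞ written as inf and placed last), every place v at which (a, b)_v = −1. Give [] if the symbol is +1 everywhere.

[23, 29]

(a, b) ≡ (1600397799, 1034517) mod (ℚ^×)²; places V = {2, 3, 5, 7, 11, 13, 17, 23, 29, 31, 47, ∞}.
(a,b)_∞: sgn(1600397799)=+, sgn(1034517)=+, so +1.
(a,b)_31: α=0, u≡1; β=2, v≡5 (mod 31); (1|31)=+1, (5|31)=+1; sign (−1)^0·+1^2·+1^0 = +1.
(a,b)_3: α=-3, u≡2; β=-1, v≡1 (mod 3); (2|3)=-1, (1|3)=+1; sign (−1)^1·-1^-1·+1^-3 = +1.
(a,b)_5: α=0, u≡1; β=-6, v≡2 (mod 5); (1|5)=+1, (2|5)=-1; sign (−1)^0·+1^-6·-1^0 = +1.
(a,b)_11: α=1, u≡9; β=1, v≡8 (mod 11); (9|11)=+1, (8|11)=-1; sign (−1)^1·+1^1·-1^1 = +1.
(a,b)_23: α=1, u≡14; β=1, v≡14 (mod 23); (14|23)=-1, (14|23)=-1; sign (−1)^1·-1^1·-1^1 = -1.
(a,b)_13: α=5, u≡6; β=6, v≡10 (mod 13); (6|13)=-1, (10|13)=+1; sign (−1)^0·-1^6·+1^5 = +1.
(a,b)_2: α=2, β=0; u≡7, v≡5 (mod 8); ε(u)ε(v)=1·0, αω(v)=2·1, βω(u)=0·0; sum ≡ 0  ⇒  +1.
(a,b)_29: α=1, u≡24; β=1, v≡18 (mod 29); (24|29)=+1, (18|29)=-1; sign (−1)^0·+1^1·-1^1 = -1.
(a,b)_47: α=1, u≡6; β=1, v≡23 (mod 47); (6|47)=+1, (23|47)=-1; sign (−1)^1·+1^1·-1^1 = +1.
(a,b)_17: α=3, u≡5; β=2, v≡16 (mod 17); (5|17)=-1, (16|17)=+1; sign (−1)^0·-1^2·+1^3 = +1.
(a,b)_7: α=3, u≡1; β=2, v≡2 (mod 7); (1|7)=+1, (2|7)=+1; sign (−1)^0·+1^2·+1^3 = +1.
Ram(1600397799, 1034517) = {23, 29}; no ℚ_23-point on the conic.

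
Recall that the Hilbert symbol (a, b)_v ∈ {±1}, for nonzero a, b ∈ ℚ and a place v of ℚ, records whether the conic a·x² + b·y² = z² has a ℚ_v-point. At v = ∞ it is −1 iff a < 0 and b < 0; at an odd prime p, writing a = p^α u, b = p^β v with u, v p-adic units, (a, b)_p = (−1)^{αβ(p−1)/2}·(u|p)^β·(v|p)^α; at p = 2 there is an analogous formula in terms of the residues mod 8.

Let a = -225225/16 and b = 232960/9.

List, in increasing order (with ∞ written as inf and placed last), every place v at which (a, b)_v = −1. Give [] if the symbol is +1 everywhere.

[2, 7, 11, 13]

Mod squares: a ≡ -1001, b ≡ 910. Check v ∈ {∞, 2, 3, 5, 7, 11, 13}.
v=3: a=3^2·(≡1), b=3^-2·(≡1) mod 3; (1|3)=+1, (1|3)=+1; (−1)^{2·-2·1}·(+1)^-2·(+1)^2 = +1.
v=∞: -1001 < 0 and 910 > 0  ⇒  (a,b)_∞ = +1.
v=13: a=13^1·(≡10), b=13^1·(≡5) mod 13; (10|13)=+1, (5|13)=-1; (−1)^{1·1·6}·(+1)^1·(-1)^1 = -1.
v=7: a=7^1·(≡2), b=7^1·(≡1) mod 7; (2|7)=+1, (1|7)=+1; (−1)^{1·1·3}·(+1)^1·(+1)^1 = -1.
v=11: a=11^1·(≡8), b=11^0·(≡10) mod 11; (8|11)=-1, (10|11)=-1; (−1)^{1·0·5}·(-1)^0·(-1)^1 = -1.
v=2: v_2(a)=-4, v_2(b)=9; units ≡ 7, 7 (mod 8); ε·ε+αω+βω = 1·1+-4·0+9·0 ≡ 1  ⇒  (a,b)_2 = -1.
v=5: a=5^2·(≡1), b=5^1·(≡3) mod 5; (1|5)=+1, (3|5)=-1; (−1)^{2·1·2}·(+1)^1·(-1)^2 = +1.
(-1001, 910 / ℚ) ramifies at {2, 7, 11, 13}: a division algebra.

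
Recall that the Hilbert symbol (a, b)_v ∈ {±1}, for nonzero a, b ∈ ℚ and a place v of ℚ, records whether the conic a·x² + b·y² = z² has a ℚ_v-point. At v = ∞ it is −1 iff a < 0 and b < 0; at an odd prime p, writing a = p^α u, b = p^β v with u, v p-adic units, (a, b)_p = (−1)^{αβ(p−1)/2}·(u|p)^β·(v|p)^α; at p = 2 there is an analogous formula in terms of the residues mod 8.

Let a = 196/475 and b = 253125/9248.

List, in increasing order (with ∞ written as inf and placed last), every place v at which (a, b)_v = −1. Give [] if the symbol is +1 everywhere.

Mod squares: a ≡ 19, b ≡ 10. Check v ∈ {∞, 2, 3, 5, 7, 17, 19}.
v=∞: 19 > 0 and 10 > 0  ⇒  (a,b)_∞ = +1.
v=7: a=7^2·(≡3), b=7^0·(≡5) mod 7; (3|7)=-1, (5|7)=-1; (−1)^{2·0·3}·(-1)^0·(-1)^2 = +1.
v=5: a=5^-2·(≡4), b=5^5·(≡2) mod 5; (4|5)=+1, (2|5)=-1; (−1)^{-2·5·2}·(+1)^5·(-1)^-2 = +1.
v=2: v_2(a)=2, v_2(b)=-5; units ≡ 3, 5 (mod 8); ε·ε+αω+βω = 1·0+2·1+-5·1 ≡ 1  ⇒  (a,b)_2 = -1.
v=17: a=17^0·(≡8), b=17^-2·(≡11) mod 17; (8|17)=+1, (11|17)=-1; (−1)^{0·-2·8}·(+1)^-2·(-1)^0 = +1.
v=19: a=19^-1·(≡1), b=19^0·(≡10) mod 19; (1|19)=+1, (10|19)=-1; (−1)^{-1·0·9}·(+1)^0·(-1)^-1 = -1.
v=3: a=3^0·(≡1), b=3^4·(≡1) mod 3; (1|3)=+1, (1|3)=+1; (−1)^{0·4·1}·(+1)^4·(+1)^0 = +1.
Ram(19, 10) = {2, 19}; no ℚ_2-point on the conic.

[2, 19]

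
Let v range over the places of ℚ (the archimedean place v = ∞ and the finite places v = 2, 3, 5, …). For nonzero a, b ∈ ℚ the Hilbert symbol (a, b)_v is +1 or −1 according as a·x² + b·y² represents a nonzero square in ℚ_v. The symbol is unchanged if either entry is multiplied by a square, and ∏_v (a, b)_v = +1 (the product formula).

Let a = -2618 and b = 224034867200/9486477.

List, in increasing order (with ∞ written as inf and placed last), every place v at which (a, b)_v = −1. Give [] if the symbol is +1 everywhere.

Mod squares: a ≡ -2618, b ≡ 1866634. Check v ∈ {∞, 2, 3, 5, 7, 11, 13, 17, 19, 23, 31}.
v=23: a=23^0·(≡4), b=23^1·(≡10) mod 23; (4|23)=+1, (10|23)=-1; (−1)^{0·1·11}·(+1)^1·(-1)^0 = +1.
v=2: v_2(a)=1, v_2(b)=11; units ≡ 3, 5 (mod 8); ε·ε+αω+βω = 1·0+1·1+11·1 ≡ 0  ⇒  (a,b)_2 = +1.
v=19: a=19^0·(≡4), b=19^2·(≡1) mod 19; (4|19)=+1, (1|19)=+1; (−1)^{0·2·9}·(+1)^2·(+1)^0 = +1.
v=5: a=5^0·(≡2), b=5^2·(≡4) mod 5; (2|5)=-1, (4|5)=+1; (−1)^{0·2·2}·(-1)^2·(+1)^0 = +1.
v=17: a=17^1·(≡16), b=17^1·(≡16) mod 17; (16|17)=+1, (16|17)=+1; (−1)^{1·1·8}·(+1)^1·(+1)^1 = +1.
v=11: a=11^1·(≡4), b=11^-1·(≡8) mod 11; (4|11)=+1, (8|11)=-1; (−1)^{1·-1·5}·(+1)^-1·(-1)^1 = +1.
v=∞: -2618 < 0 and 1866634 > 0  ⇒  (a,b)_∞ = +1.
v=13: a=13^0·(≡8), b=13^-2·(≡12) mod 13; (8|13)=-1, (12|13)=+1; (−1)^{0·-2·6}·(-1)^-2·(+1)^0 = +1.
v=31: a=31^0·(≡17), b=31^1·(≡23) mod 31; (17|31)=-1, (23|31)=-1; (−1)^{0·1·15}·(-1)^1·(-1)^0 = -1.
v=7: a=7^1·(≡4), b=7^-1·(≡1) mod 7; (4|7)=+1, (1|7)=+1; (−1)^{1·-1·3}·(+1)^-1·(+1)^1 = -1.
v=3: a=3^0·(≡1), b=3^-6·(≡1) mod 3; (1|3)=+1, (1|3)=+1; (−1)^{0·-6·1}·(+1)^-6·(+1)^0 = +1.
(-2618, 1866634 / ℚ) ramifies at {7, 31}: a division algebra.

[7, 31]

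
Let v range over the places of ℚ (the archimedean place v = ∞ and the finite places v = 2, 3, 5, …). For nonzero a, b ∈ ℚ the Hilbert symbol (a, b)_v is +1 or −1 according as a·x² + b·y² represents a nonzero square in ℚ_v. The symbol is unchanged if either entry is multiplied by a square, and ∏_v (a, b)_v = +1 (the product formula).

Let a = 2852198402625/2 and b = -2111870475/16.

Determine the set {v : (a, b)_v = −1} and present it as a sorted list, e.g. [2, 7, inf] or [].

Mod squares: a ≡ 4290, b ≡ -51. Check v ∈ {∞, 2, 3, 5, 11, 13, 17}.
v=13: a=13^3·(≡8), b=13^2·(≡9) mod 13; (8|13)=-1, (9|13)=+1; (−1)^{3·2·6}·(-1)^2·(+1)^3 = +1.
v=5: a=5^3·(≡3), b=5^2·(≡1) mod 5; (3|5)=-1, (1|5)=+1; (−1)^{3·2·2}·(-1)^2·(+1)^3 = +1.
v=3: a=3^3·(≡2), b=3^5·(≡1) mod 3; (2|3)=-1, (1|3)=+1; (−1)^{3·5·1}·(-1)^5·(+1)^3 = +1.
v=2: v_2(a)=-1, v_2(b)=-4; units ≡ 1, 5 (mod 8); ε·ε+αω+βω = 0·0+-1·1+-4·0 ≡ 1  ⇒  (a,b)_2 = -1.
v=∞: 4290 > 0 and -51 < 0  ⇒  (a,b)_∞ = +1.
v=11: a=11^3·(≡9), b=11^2·(≡1) mod 11; (9|11)=+1, (1|11)=+1; (−1)^{3·2·5}·(+1)^2·(+1)^3 = +1.
v=17: a=17^2·(≡5), b=17^1·(≡5) mod 17; (5|17)=-1, (5|17)=-1; (−1)^{2·1·8}·(-1)^1·(-1)^2 = -1.
(4290, -51 / ℚ) ramifies at {2, 17}: a division algebra.

[2, 17]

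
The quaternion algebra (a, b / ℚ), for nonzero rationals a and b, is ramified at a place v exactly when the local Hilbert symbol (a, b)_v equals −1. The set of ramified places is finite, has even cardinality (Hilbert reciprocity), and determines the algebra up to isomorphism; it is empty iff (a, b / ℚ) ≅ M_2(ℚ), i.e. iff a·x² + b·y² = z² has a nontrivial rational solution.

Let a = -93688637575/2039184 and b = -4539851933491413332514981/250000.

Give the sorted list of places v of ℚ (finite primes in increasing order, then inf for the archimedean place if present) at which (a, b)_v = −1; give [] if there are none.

[19, 29, 43, inf]

Mod squares: a ≡ -7084207, b ≡ -164749. Check v ∈ {∞, 2, 3, 5, 7, 13, 17, 19, 23, 29, 43}.
v=17: a=17^-2·(≡1), b=17^0·(≡15) mod 17; (1|17)=+1, (15|17)=+1; (−1)^{-2·0·8}·(+1)^0·(+1)^-2 = +1.
v=5: a=5^2·(≡3), b=5^-6·(≡4) mod 5; (3|5)=-1, (4|5)=+1; (−1)^{2·-6·2}·(-1)^-6·(+1)^2 = +1.
v=19: a=19^1·(≡13), b=19^5·(≡3) mod 19; (13|19)=-1, (3|19)=-1; (−1)^{1·5·9}·(-1)^5·(-1)^1 = -1.
v=29: a=29^1·(≡5), b=29^3·(≡11) mod 29; (5|29)=+1, (11|29)=-1; (−1)^{1·3·14}·(+1)^3·(-1)^1 = -1.
v=43: a=43^1·(≡8), b=43^2·(≡34) mod 43; (8|43)=-1, (34|43)=-1; (−1)^{1·2·21}·(-1)^2·(-1)^1 = -1.
v=13: a=13^1·(≡8), b=13^5·(≡8) mod 13; (8|13)=-1, (8|13)=-1; (−1)^{1·5·6}·(-1)^5·(-1)^1 = +1.
v=2: v_2(a)=-4, v_2(b)=-4; units ≡ 1, 3 (mod 8); ε·ε+αω+βω = 0·1+-4·1+-4·0 ≡ 0  ⇒  (a,b)_2 = +1.
v=∞: -7084207 < 0 and -164749 < 0  ⇒  (a,b)_∞ = -1.
v=3: a=3^-2·(≡2), b=3^2·(≡2) mod 3; (2|3)=-1, (2|3)=-1; (−1)^{-2·2·1}·(-1)^2·(-1)^-2 = +1.
v=7: a=7^-2·(≡6), b=7^0·(≡3) mod 7; (6|7)=-1, (3|7)=-1; (−1)^{-2·0·3}·(-1)^0·(-1)^-2 = +1.
v=23: a=23^3·(≡15), b=23^3·(≡6) mod 23; (15|23)=-1, (6|23)=+1; (−1)^{3·3·11}·(-1)^3·(+1)^3 = +1.
|Ram(-7084207, -164749)| = 4, even; anisotropic at {19, 29, 43, ∞}.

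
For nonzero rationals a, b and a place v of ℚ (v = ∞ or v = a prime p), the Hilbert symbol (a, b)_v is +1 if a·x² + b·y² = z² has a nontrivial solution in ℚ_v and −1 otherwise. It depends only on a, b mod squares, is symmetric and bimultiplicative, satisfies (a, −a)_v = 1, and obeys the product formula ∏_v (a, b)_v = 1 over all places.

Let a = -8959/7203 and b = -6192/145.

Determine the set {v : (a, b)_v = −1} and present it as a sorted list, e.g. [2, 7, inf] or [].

[3, 5, 31, inf]

Mod squares: a ≡ -93, b ≡ -6235. Check v ∈ {∞, 2, 3, 5, 7, 17, 29, 31, 43}.
v=31: a=31^1·(≡16), b=31^0·(≡24) mod 31; (16|31)=+1, (24|31)=-1; (−1)^{1·0·15}·(+1)^0·(-1)^1 = -1.
v=∞: -93 < 0 and -6235 < 0  ⇒  (a,b)_∞ = -1.
v=17: a=17^2·(≡13), b=17^0·(≡9) mod 17; (13|17)=+1, (9|17)=+1; (−1)^{2·0·8}·(+1)^0·(+1)^2 = +1.
v=29: a=29^0·(≡16), b=29^-1·(≡26) mod 29; (16|29)=+1, (26|29)=-1; (−1)^{0·-1·14}·(+1)^-1·(-1)^0 = +1.
v=2: v_2(a)=0, v_2(b)=4; units ≡ 3, 5 (mod 8); ε·ε+αω+βω = 1·0+0·1+4·1 ≡ 0  ⇒  (a,b)_2 = +1.
v=43: a=43^0·(≡13), b=43^1·(≡34) mod 43; (13|43)=+1, (34|43)=-1; (−1)^{0·1·21}·(+1)^1·(-1)^0 = +1.
v=7: a=7^-4·(≡5), b=7^0·(≡2) mod 7; (5|7)=-1, (2|7)=+1; (−1)^{-4·0·3}·(-1)^0·(+1)^-4 = +1.
v=3: a=3^-1·(≡2), b=3^2·(≡2) mod 3; (2|3)=-1, (2|3)=-1; (−1)^{-1·2·1}·(-1)^2·(-1)^-1 = -1.
v=5: a=5^0·(≡2), b=5^-1·(≡2) mod 5; (2|5)=-1, (2|5)=-1; (−1)^{0·-1·2}·(-1)^-1·(-1)^0 = -1.
|Ram(-93, -6235)| = 4, even; anisotropic at {3, 5, 31, ∞}.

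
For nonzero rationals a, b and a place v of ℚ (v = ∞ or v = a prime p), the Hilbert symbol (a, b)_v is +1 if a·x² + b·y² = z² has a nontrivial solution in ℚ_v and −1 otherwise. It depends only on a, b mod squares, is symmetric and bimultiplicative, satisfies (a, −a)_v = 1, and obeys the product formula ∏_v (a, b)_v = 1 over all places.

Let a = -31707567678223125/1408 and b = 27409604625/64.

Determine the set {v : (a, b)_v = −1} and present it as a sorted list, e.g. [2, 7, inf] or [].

Mod squares: a ≡ -286, b ≡ 65. Check v ∈ {∞, 2, 3, 5, 11, 13, 37}.
v=3: a=3^2·(≡2), b=3^2·(≡2) mod 3; (2|3)=-1, (2|3)=-1; (−1)^{2·2·1}·(-1)^2·(-1)^2 = +1.
v=37: a=37^6·(≡30), b=37^4·(≡36) mod 37; (30|37)=+1, (36|37)=+1; (−1)^{6·4·18}·(+1)^4·(+1)^6 = +1.
v=∞: -286 < 0 and 65 > 0  ⇒  (a,b)_∞ = +1.
v=11: a=11^-1·(≡10), b=11^0·(≡2) mod 11; (10|11)=-1, (2|11)=-1; (−1)^{-1·0·5}·(-1)^0·(-1)^-1 = -1.
v=13: a=13^3·(≡12), b=13^1·(≡5) mod 13; (12|13)=+1, (5|13)=-1; (−1)^{3·1·6}·(+1)^1·(-1)^3 = -1.
v=2: v_2(a)=-7, v_2(b)=-6; units ≡ 1, 1 (mod 8); ε·ε+αω+βω = 0·0+-7·0+-6·0 ≡ 0  ⇒  (a,b)_2 = +1.
v=5: a=5^4·(≡1), b=5^3·(≡3) mod 5; (1|5)=+1, (3|5)=-1; (−1)^{4·3·2}·(+1)^3·(-1)^4 = +1.
Ram(-286, 65) = {11, 13}; no ℚ_11-point on the conic.

[11, 13]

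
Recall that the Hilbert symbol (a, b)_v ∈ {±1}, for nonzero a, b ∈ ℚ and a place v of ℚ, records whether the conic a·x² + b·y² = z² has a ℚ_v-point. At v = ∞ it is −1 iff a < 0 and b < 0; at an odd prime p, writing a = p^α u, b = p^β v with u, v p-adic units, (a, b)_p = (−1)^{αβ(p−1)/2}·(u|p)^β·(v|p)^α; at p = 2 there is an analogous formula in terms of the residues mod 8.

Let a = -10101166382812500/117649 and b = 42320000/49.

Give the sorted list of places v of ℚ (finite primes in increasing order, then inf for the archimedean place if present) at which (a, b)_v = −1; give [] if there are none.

Mod squares: a ≡ -85, b ≡ 2. Check v ∈ {∞, 2, 3, 5, 7, 17, 19, 23}.
v=3: a=3^6·(≡2), b=3^0·(≡2) mod 3; (2|3)=-1, (2|3)=-1; (−1)^{6·0·1}·(-1)^0·(-1)^6 = +1.
v=∞: -85 < 0 and 2 > 0  ⇒  (a,b)_∞ = +1.
v=2: v_2(a)=2, v_2(b)=7; units ≡ 3, 1 (mod 8); ε·ε+αω+βω = 1·0+2·0+7·1 ≡ 1  ⇒  (a,b)_2 = -1.
v=5: a=5^9·(≡3), b=5^4·(≡3) mod 5; (3|5)=-1, (3|5)=-1; (−1)^{9·4·2}·(-1)^4·(-1)^9 = -1.
v=19: a=19^2·(≡15), b=19^0·(≡18) mod 19; (15|19)=-1, (18|19)=-1; (−1)^{2·0·9}·(-1)^0·(-1)^2 = +1.
v=17: a=17^3·(≡3), b=17^0·(≡2) mod 17; (3|17)=-1, (2|17)=+1; (−1)^{3·0·8}·(-1)^0·(+1)^3 = +1.
v=23: a=23^0·(≡21), b=23^2·(≡2) mod 23; (21|23)=-1, (2|23)=+1; (−1)^{0·2·11}·(-1)^2·(+1)^0 = +1.
v=7: a=7^-6·(≡5), b=7^-2·(≡2) mod 7; (5|7)=-1, (2|7)=+1; (−1)^{-6·-2·3}·(-1)^-2·(+1)^-6 = +1.
|Ram(-85, 2)| = 2, even; anisotropic at {2, 5}.

[2, 5]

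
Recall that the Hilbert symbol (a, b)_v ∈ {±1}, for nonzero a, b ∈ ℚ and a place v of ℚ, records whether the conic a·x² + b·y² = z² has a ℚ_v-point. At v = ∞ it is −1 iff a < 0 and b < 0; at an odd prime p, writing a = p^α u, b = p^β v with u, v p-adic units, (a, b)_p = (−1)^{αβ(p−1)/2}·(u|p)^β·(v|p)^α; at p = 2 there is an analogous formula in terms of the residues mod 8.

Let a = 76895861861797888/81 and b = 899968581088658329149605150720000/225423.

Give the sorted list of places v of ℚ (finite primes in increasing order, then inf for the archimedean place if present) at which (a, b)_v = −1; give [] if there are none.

Mod squares: a ≡ 852397, b ≡ 4186. Check v ∈ {∞, 2, 3, 5, 7, 11, 13, 17, 19, 23, 29}.
v=2: v_2(a)=12, v_2(b)=27; units ≡ 5, 5 (mod 8); ε·ε+αω+βω = 0·0+12·1+27·1 ≡ 1  ⇒  (a,b)_2 = -1.
v=5: a=5^0·(≡3), b=5^4·(≡4) mod 5; (3|5)=-1, (4|5)=+1; (−1)^{0·4·2}·(-1)^4·(+1)^0 = +1.
v=17: a=17^1·(≡2), b=17^2·(≡15) mod 17; (2|17)=+1, (15|17)=+1; (−1)^{1·2·8}·(+1)^2·(+1)^1 = +1.
v=∞: 852397 > 0 and 4186 > 0  ⇒  (a,b)_∞ = +1.
v=13: a=13^3·(≡4), b=13^5·(≡4) mod 13; (4|13)=+1, (4|13)=+1; (−1)^{3·5·6}·(+1)^5·(+1)^3 = +1.
v=23: a=23^0·(≡22), b=23^-1·(≡19) mod 23; (22|23)=-1, (19|23)=-1; (−1)^{0·-1·11}·(-1)^-1·(-1)^0 = -1.
v=3: a=3^-4·(≡1), b=3^-4·(≡1) mod 3; (1|3)=+1, (1|3)=+1; (−1)^{-4·-4·1}·(+1)^-4·(+1)^-4 = +1.
v=19: a=19^5·(≡9), b=19^8·(≡9) mod 19; (9|19)=+1, (9|19)=+1; (−1)^{5·8·9}·(+1)^8·(+1)^5 = +1.
v=7: a=7^1·(≡3), b=7^1·(≡6) mod 7; (3|7)=-1, (6|7)=-1; (−1)^{1·1·3}·(-1)^1·(-1)^1 = -1.
v=11: a=11^0·(≡2), b=11^-2·(≡6) mod 11; (2|11)=-1, (6|11)=-1; (−1)^{0·-2·5}·(-1)^-2·(-1)^0 = +1.
v=29: a=29^1·(≡7), b=29^2·(≡21) mod 29; (7|29)=+1, (21|29)=-1; (−1)^{1·2·14}·(+1)^2·(-1)^1 = -1.
(852397, 4186 / ℚ) ramifies at {2, 7, 23, 29}: a division algebra.

[2, 7, 23, 29]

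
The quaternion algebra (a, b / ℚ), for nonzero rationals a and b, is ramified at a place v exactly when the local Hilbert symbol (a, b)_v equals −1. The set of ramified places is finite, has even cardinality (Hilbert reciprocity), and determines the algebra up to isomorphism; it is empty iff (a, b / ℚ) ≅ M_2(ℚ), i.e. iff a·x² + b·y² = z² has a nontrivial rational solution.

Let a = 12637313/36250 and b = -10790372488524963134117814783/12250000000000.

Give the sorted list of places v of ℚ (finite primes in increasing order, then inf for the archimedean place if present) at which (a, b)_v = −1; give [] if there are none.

Mod squares: a ≡ 4337066, b ≡ -23853863. Check v ∈ {∞, 2, 3, 5, 7, 11, 13, 17, 29, 37, 43, 47}.
v=29: a=29^-1·(≡4), b=29^1·(≡6) mod 29; (4|29)=+1, (6|29)=+1; (−1)^{-1·1·14}·(+1)^1·(+1)^-1 = +1.
v=5: a=5^-4·(≡1), b=5^-12·(≡2) mod 5; (1|5)=+1, (2|5)=-1; (−1)^{-4·-12·2}·(+1)^-12·(-1)^-4 = +1.
v=47: a=47^1·(≡3), b=47^3·(≡21) mod 47; (3|47)=+1, (21|47)=+1; (−1)^{1·3·23}·(+1)^3·(+1)^1 = -1.
v=17: a=17^0·(≡1), b=17^2·(≡5) mod 17; (1|17)=+1, (5|17)=-1; (−1)^{0·2·8}·(+1)^2·(-1)^0 = +1.
v=13: a=13^2·(≡11), b=13^4·(≡11) mod 13; (11|13)=-1, (11|13)=-1; (−1)^{2·4·6}·(-1)^4·(-1)^2 = +1.
v=3: a=3^0·(≡2), b=3^4·(≡1) mod 3; (2|3)=-1, (1|3)=+1; (−1)^{0·4·1}·(-1)^4·(+1)^0 = +1.
v=2: v_2(a)=-1, v_2(b)=-10; units ≡ 5, 1 (mod 8); ε·ε+αω+βω = 0·0+-1·0+-10·1 ≡ 0  ⇒  (a,b)_2 = +1.
v=7: a=7^0·(≡6), b=7^-2·(≡4) mod 7; (6|7)=-1, (4|7)=+1; (−1)^{0·-2·3}·(-1)^-2·(+1)^0 = +1.
v=37: a=37^1·(≡22), b=37^3·(≡21) mod 37; (22|37)=-1, (21|37)=+1; (−1)^{1·3·18}·(-1)^3·(+1)^1 = -1.
v=43: a=43^1·(≡29), b=43^3·(≡18) mod 43; (29|43)=-1, (18|43)=-1; (−1)^{1·3·21}·(-1)^3·(-1)^1 = -1.
v=11: a=11^0·(≡8), b=11^3·(≡6) mod 11; (8|11)=-1, (6|11)=-1; (−1)^{0·3·5}·(-1)^3·(-1)^0 = -1.
v=∞: 4337066 > 0 and -23853863 < 0  ⇒  (a,b)_∞ = +1.
(4337066, -23853863 / ℚ) ramifies at {11, 37, 43, 47}: a division algebra.

[11, 37, 43, 47]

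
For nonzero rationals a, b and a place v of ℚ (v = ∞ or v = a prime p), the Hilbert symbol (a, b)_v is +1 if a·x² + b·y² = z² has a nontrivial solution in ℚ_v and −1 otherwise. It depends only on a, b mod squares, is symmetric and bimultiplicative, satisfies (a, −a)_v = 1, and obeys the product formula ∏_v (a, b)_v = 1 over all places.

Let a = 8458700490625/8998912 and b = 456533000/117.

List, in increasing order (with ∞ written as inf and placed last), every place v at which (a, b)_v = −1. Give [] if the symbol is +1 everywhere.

[2, 5, 7, 13]

(a, b) ≡ (5005, 10010) mod (ℚ^×)²; places V = {2, 3, 5, 7, 11, 13, ∞}.
(a,b)_7: α=5, u≡1; β=3, v≡4 (mod 7); (1|7)=+1, (4|7)=+1; sign (−1)^1·+1^3·+1^5 = -1.
(a,b)_∞: sgn(5005)=+, sgn(10010)=+, so +1.
(a,b)_5: α=5, u≡1; β=3, v≡2 (mod 5); (1|5)=+1, (2|5)=-1; sign (−1)^0·+1^3·-1^5 = -1.
(a,b)_2: α=-12, β=3; u≡5, v≡5 (mod 8); ε(u)ε(v)=0·0, αω(v)=-12·1, βω(u)=3·1; sum ≡ 1  ⇒  -1.
(a,b)_11: α=5, u≡1; β=3, v≡6 (mod 11); (1|11)=+1, (6|11)=-1; sign (−1)^1·+1^3·-1^5 = +1.
(a,b)_3: α=0, u≡1; β=-2, v≡2 (mod 3); (1|3)=+1, (2|3)=-1; sign (−1)^0·+1^-2·-1^0 = +1.
(a,b)_13: α=-3, u≡8; β=-1, v≡3 (mod 13); (8|13)=-1, (3|13)=+1; sign (−1)^0·-1^-1·+1^-3 = -1.
Ram(5005, 10010) = {2, 5, 7, 13}; no ℚ_2-point on the conic.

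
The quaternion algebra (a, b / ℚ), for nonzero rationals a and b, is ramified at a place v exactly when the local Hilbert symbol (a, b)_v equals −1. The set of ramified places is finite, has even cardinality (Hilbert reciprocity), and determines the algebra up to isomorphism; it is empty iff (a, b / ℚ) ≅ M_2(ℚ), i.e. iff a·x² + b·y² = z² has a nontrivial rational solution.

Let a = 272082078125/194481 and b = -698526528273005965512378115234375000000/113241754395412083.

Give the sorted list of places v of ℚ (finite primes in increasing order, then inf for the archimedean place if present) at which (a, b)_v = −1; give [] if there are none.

Mod squares: a ≡ 103037, b ≡ -11599797. Check v ∈ {∞, 2, 3, 5, 7, 11, 13, 17, 19, 23, 29, 31, 37}.
v=∞: 103037 > 0 and -11599797 < 0  ⇒  (a,b)_∞ = +1.
v=23: a=23^0·(≡11), b=23^1·(≡22) mod 23; (11|23)=-1, (22|23)=-1; (−1)^{0·1·11}·(-1)^1·(-1)^0 = -1.
v=19: a=19^1·(≡12), b=19^4·(≡11) mod 19; (12|19)=-1, (11|19)=+1; (−1)^{1·4·9}·(-1)^4·(+1)^1 = +1.
v=3: a=3^-4·(≡2), b=3^-15·(≡2) mod 3; (2|3)=-1, (2|3)=-1; (−1)^{-4·-15·1}·(-1)^-15·(-1)^-4 = -1.
v=11: a=11^1·(≡10), b=11^3·(≡7) mod 11; (10|11)=-1, (7|11)=-1; (−1)^{1·3·5}·(-1)^3·(-1)^1 = -1.
v=7: a=7^-4·(≡1), b=7^-8·(≡1) mod 7; (1|7)=+1, (1|7)=+1; (−1)^{-4·-8·3}·(+1)^-8·(+1)^-4 = +1.
v=13: a=13^2·(≡1), b=13^6·(≡1) mod 13; (1|13)=+1, (1|13)=+1; (−1)^{2·6·6}·(+1)^6·(+1)^2 = +1.
v=2: v_2(a)=0, v_2(b)=6; units ≡ 5, 3 (mod 8); ε·ε+αω+βω = 0·1+0·1+6·1 ≡ 0  ⇒  (a,b)_2 = +1.
v=37: a=37^0·(≡29), b=37^-2·(≡27) mod 37; (29|37)=-1, (27|37)=+1; (−1)^{0·-2·18}·(-1)^-2·(+1)^0 = +1.
v=29: a=29^1·(≡27), b=29^3·(≡5) mod 29; (27|29)=-1, (5|29)=+1; (−1)^{1·3·14}·(-1)^3·(+1)^1 = -1.
v=5: a=5^6·(≡3), b=5^16·(≡3) mod 5; (3|5)=-1, (3|5)=-1; (−1)^{6·16·2}·(-1)^16·(-1)^6 = +1.
v=17: a=17^1·(≡16), b=17^3·(≡11) mod 17; (16|17)=+1, (11|17)=-1; (−1)^{1·3·8}·(+1)^3·(-1)^1 = -1.
v=31: a=31^0·(≡29), b=31^1·(≡18) mod 31; (29|31)=-1, (18|31)=+1; (−1)^{0·1·15}·(-1)^1·(+1)^0 = -1.
|Ram(103037, -11599797)| = 6, even; anisotropic at {3, 11, 17, 23, 29, 31}.

[3, 11, 17, 23, 29, 31]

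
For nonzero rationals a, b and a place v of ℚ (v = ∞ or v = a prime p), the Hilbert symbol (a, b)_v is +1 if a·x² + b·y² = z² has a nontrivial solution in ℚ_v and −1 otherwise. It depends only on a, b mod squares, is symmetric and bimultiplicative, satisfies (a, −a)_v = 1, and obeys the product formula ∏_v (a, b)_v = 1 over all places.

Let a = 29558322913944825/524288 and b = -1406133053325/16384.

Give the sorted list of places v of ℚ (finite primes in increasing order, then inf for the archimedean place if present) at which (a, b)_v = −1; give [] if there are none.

[2, 11]

(a, b) ≡ (546, -77) mod (ℚ^×)²; places V = {2, 3, 5, 7, 11, 13, ∞}.
(a,b)_13: α=3, u≡4; β=2, v≡3 (mod 13); (4|13)=+1, (3|13)=+1; sign (−1)^0·+1^2·+1^3 = +1.
(a,b)_5: α=2, u≡1; β=2, v≡3 (mod 5); (1|5)=+1, (3|5)=-1; sign (−1)^0·+1^2·-1^2 = +1.
(a,b)_∞: sgn(546)=+, sgn(-77)=−, so +1.
(a,b)_7: α=5, u≡4; β=3, v≡6 (mod 7); (4|7)=+1, (6|7)=-1; sign (−1)^1·+1^3·-1^5 = +1.
(a,b)_3: α=7, u≡2; β=6, v≡1 (mod 3); (2|3)=-1, (1|3)=+1; sign (−1)^0·-1^6·+1^7 = +1.
(a,b)_11: α=4, u≡8; β=3, v≡1 (mod 11); (8|11)=-1, (1|11)=+1; sign (−1)^0·-1^3·+1^4 = -1.
(a,b)_2: α=-19, β=-14; u≡1, v≡3 (mod 8); ε(u)ε(v)=0·1, αω(v)=-19·1, βω(u)=-14·0; sum ≡ 1  ⇒  -1.
|Ram(546, -77)| = 2, even; anisotropic at {2, 11}.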